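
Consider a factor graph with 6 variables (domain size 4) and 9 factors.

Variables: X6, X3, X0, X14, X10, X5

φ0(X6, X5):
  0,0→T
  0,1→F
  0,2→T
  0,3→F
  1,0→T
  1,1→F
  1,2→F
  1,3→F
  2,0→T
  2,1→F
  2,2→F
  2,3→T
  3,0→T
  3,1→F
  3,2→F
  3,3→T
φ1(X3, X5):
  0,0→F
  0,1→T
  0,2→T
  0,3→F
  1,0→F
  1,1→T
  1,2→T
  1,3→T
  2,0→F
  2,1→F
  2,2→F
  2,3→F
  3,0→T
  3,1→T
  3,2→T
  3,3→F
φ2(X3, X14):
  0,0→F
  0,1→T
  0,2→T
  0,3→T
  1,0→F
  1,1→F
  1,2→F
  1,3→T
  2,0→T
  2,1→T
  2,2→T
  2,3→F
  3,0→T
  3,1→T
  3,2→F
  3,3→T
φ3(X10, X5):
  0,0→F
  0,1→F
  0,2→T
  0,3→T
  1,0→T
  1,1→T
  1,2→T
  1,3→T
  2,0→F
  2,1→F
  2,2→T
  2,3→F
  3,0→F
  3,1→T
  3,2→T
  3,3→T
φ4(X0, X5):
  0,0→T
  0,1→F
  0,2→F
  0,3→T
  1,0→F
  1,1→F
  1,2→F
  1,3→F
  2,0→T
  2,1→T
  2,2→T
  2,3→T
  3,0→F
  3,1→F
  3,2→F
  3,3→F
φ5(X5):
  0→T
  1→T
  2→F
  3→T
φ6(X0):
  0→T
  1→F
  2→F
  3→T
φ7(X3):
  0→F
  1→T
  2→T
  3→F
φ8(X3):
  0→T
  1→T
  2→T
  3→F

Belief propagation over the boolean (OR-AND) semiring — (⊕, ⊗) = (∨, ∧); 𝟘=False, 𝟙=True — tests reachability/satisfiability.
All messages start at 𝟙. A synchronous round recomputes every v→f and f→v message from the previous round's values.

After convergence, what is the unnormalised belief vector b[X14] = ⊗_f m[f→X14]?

init: all messages = 𝟙 over 4 values
r1 m[φ0→X6] = [T, T, T, T]
r1 m[φ0→X5] = [T, F, T, T]
r1 m[φ1→X3] = [T, T, F, T]
r1 m[φ1→X5] = [T, T, T, T]
r1 m[φ2→X3] = [T, T, T, T]
r1 m[φ2→X14] = [T, T, T, T]
r1 m[φ3→X10] = [T, T, T, T]
r1 m[φ3→X5] = [T, T, T, T]
r1 m[φ4→X0] = [T, F, T, F]
r1 m[φ4→X5] = [T, T, T, T]
r1 m[φ5→X5] = [T, T, F, T]
r1 m[φ6→X0] = [T, F, F, T]
r1 m[φ7→X3] = [F, T, T, F]
r1 m[φ8→X3] = [T, T, T, F]
r1 m[X6→φ0] = [T, T, T, T]
r1 m[X3→φ1] = [T, T, T, T]
r1 m[X3→φ2] = [T, T, T, T]
r1 m[X3→φ7] = [T, T, T, T]
r1 m[X3→φ8] = [T, T, T, T]
r1 m[X0→φ4] = [T, T, T, T]
r1 m[X0→φ6] = [T, T, T, T]
r1 m[X14→φ2] = [T, T, T, T]
r1 m[X10→φ3] = [T, T, T, T]
r1 m[X5→φ0] = [T, T, T, T]
r1 m[X5→φ1] = [T, T, T, T]
r1 m[X5→φ3] = [T, T, T, T]
r1 m[X5→φ4] = [T, T, T, T]
r1 m[X5→φ5] = [T, T, T, T]
r2 m[φ0→X6] = [T, T, T, T]
r2 m[φ0→X5] = [T, F, T, T]
r2 m[φ1→X3] = [T, T, F, T]
r2 m[φ1→X5] = [T, T, T, T]
r2 m[φ2→X3] = [T, T, T, T]
r2 m[φ2→X14] = [T, T, T, T]
r2 m[φ3→X10] = [T, T, T, T]
r2 m[φ3→X5] = [T, T, T, T]
r2 m[φ4→X0] = [T, F, T, F]
r2 m[φ4→X5] = [T, T, T, T]
r2 m[φ5→X5] = [T, T, F, T]
r2 m[φ6→X0] = [T, F, F, T]
r2 m[φ7→X3] = [F, T, T, F]
r2 m[φ8→X3] = [T, T, T, F]
r2 m[X6→φ0] = [T, T, T, T]
r2 m[X3→φ1] = [F, T, T, F]
r2 m[X3→φ2] = [F, T, F, F]
r2 m[X3→φ7] = [T, T, F, F]
r2 m[X3→φ8] = [F, T, F, F]
r2 m[X0→φ4] = [T, F, F, T]
r2 m[X0→φ6] = [T, F, T, F]
r2 m[X14→φ2] = [T, T, T, T]
r2 m[X10→φ3] = [T, T, T, T]
r2 m[X5→φ0] = [T, T, F, T]
r2 m[X5→φ1] = [T, F, F, T]
r2 m[X5→φ3] = [T, F, F, T]
r2 m[X5→φ4] = [T, F, F, T]
r2 m[X5→φ5] = [T, F, T, T]
r3 m[φ0→X6] = [T, T, T, T]
r3 m[φ0→X5] = [T, F, T, T]
r3 m[φ1→X3] = [F, T, F, T]
r3 m[φ1→X5] = [F, T, T, T]
r3 m[φ2→X3] = [T, T, T, T]
r3 m[φ2→X14] = [F, F, F, T]
r3 m[φ3→X10] = [T, T, F, T]
r3 m[φ3→X5] = [T, T, T, T]
r3 m[φ4→X0] = [T, F, T, F]
r3 m[φ4→X5] = [T, F, F, T]
r3 m[φ5→X5] = [T, T, F, T]
r3 m[φ6→X0] = [T, F, F, T]
r3 m[φ7→X3] = [F, T, T, F]
r3 m[φ8→X3] = [T, T, T, F]
r3 m[X6→φ0] = [T, T, T, T]
r3 m[X3→φ1] = [F, T, T, F]
r3 m[X3→φ2] = [F, T, F, F]
r3 m[X3→φ7] = [T, T, F, F]
r3 m[X3→φ8] = [F, T, F, F]
r3 m[X0→φ4] = [T, F, F, T]
r3 m[X0→φ6] = [T, F, T, F]
r3 m[X14→φ2] = [T, T, T, T]
r3 m[X10→φ3] = [T, T, T, T]
r3 m[X5→φ0] = [T, T, F, T]
r3 m[X5→φ1] = [T, F, F, T]
r3 m[X5→φ3] = [T, F, F, T]
r3 m[X5→φ4] = [T, F, F, T]
r3 m[X5→φ5] = [T, F, T, T]
r4 m[φ0→X6] = [T, T, T, T]
r4 m[φ0→X5] = [T, F, T, T]
r4 m[φ1→X3] = [F, T, F, T]
r4 m[φ1→X5] = [F, T, T, T]
r4 m[φ2→X3] = [T, T, T, T]
r4 m[φ2→X14] = [F, F, F, T]
r4 m[φ3→X10] = [T, T, F, T]
r4 m[φ3→X5] = [T, T, T, T]
r4 m[φ4→X0] = [T, F, T, F]
r4 m[φ4→X5] = [T, F, F, T]
r4 m[φ5→X5] = [T, T, F, T]
r4 m[φ6→X0] = [T, F, F, T]
r4 m[φ7→X3] = [F, T, T, F]
r4 m[φ8→X3] = [T, T, T, F]
r4 m[X6→φ0] = [T, T, T, T]
r4 m[X3→φ1] = [F, T, T, F]
r4 m[X3→φ2] = [F, T, F, F]
r4 m[X3→φ7] = [F, T, F, F]
r4 m[X3→φ8] = [F, T, F, F]
r4 m[X0→φ4] = [T, F, F, T]
r4 m[X0→φ6] = [T, F, T, F]
r4 m[X14→φ2] = [T, T, T, T]
r4 m[X10→φ3] = [T, T, T, T]
r4 m[X5→φ0] = [F, F, F, T]
r4 m[X5→φ1] = [T, F, F, T]
r4 m[X5→φ3] = [F, F, F, T]
r4 m[X5→φ4] = [F, F, F, T]
r4 m[X5→φ5] = [F, F, F, T]
r5 m[φ0→X6] = [F, F, T, T]
r5 m[φ0→X5] = [T, F, T, T]
r5 m[φ1→X3] = [F, T, F, T]
r5 m[φ1→X5] = [F, T, T, T]
r5 m[φ2→X3] = [T, T, T, T]
r5 m[φ2→X14] = [F, F, F, T]
r5 m[φ3→X10] = [T, T, F, T]
r5 m[φ3→X5] = [T, T, T, T]
r5 m[φ4→X0] = [T, F, T, F]
r5 m[φ4→X5] = [T, F, F, T]
r5 m[φ5→X5] = [T, T, F, T]
r5 m[φ6→X0] = [T, F, F, T]
r5 m[φ7→X3] = [F, T, T, F]
r5 m[φ8→X3] = [T, T, T, F]
r5 m[X6→φ0] = [T, T, T, T]
r5 m[X3→φ1] = [F, T, T, F]
r5 m[X3→φ2] = [F, T, F, F]
r5 m[X3→φ7] = [F, T, F, F]
r5 m[X3→φ8] = [F, T, F, F]
r5 m[X0→φ4] = [T, F, F, T]
r5 m[X0→φ6] = [T, F, T, F]
r5 m[X14→φ2] = [T, T, T, T]
r5 m[X10→φ3] = [T, T, T, T]
r5 m[X5→φ0] = [F, F, F, T]
r5 m[X5→φ1] = [T, F, F, T]
r5 m[X5→φ3] = [F, F, F, T]
r5 m[X5→φ4] = [F, F, F, T]
r5 m[X5→φ5] = [F, F, F, T]
r6 m[φ0→X6] = [F, F, T, T]
r6 m[φ0→X5] = [T, F, T, T]
r6 m[φ1→X3] = [F, T, F, T]
r6 m[φ1→X5] = [F, T, T, T]
r6 m[φ2→X3] = [T, T, T, T]
r6 m[φ2→X14] = [F, F, F, T]
r6 m[φ3→X10] = [T, T, F, T]
r6 m[φ3→X5] = [T, T, T, T]
r6 m[φ4→X0] = [T, F, T, F]
r6 m[φ4→X5] = [T, F, F, T]
r6 m[φ5→X5] = [T, T, F, T]
r6 m[φ6→X0] = [T, F, F, T]
r6 m[φ7→X3] = [F, T, T, F]
r6 m[φ8→X3] = [T, T, T, F]
r6 m[X6→φ0] = [T, T, T, T]
r6 m[X3→φ1] = [F, T, T, F]
r6 m[X3→φ2] = [F, T, F, F]
r6 m[X3→φ7] = [F, T, F, F]
r6 m[X3→φ8] = [F, T, F, F]
r6 m[X0→φ4] = [T, F, F, T]
r6 m[X0→φ6] = [T, F, T, F]
r6 m[X14→φ2] = [T, T, T, T]
r6 m[X10→φ3] = [T, T, T, T]
r6 m[X5→φ0] = [F, F, F, T]
r6 m[X5→φ1] = [T, F, F, T]
r6 m[X5→φ3] = [F, F, F, T]
r6 m[X5→φ4] = [F, F, F, T]
r6 m[X5→φ5] = [F, F, F, T]
fixed point reached at round 6
b[X14] = ⊗ incoming = [F, F, F, T]

b[X14] = [F, F, F, T]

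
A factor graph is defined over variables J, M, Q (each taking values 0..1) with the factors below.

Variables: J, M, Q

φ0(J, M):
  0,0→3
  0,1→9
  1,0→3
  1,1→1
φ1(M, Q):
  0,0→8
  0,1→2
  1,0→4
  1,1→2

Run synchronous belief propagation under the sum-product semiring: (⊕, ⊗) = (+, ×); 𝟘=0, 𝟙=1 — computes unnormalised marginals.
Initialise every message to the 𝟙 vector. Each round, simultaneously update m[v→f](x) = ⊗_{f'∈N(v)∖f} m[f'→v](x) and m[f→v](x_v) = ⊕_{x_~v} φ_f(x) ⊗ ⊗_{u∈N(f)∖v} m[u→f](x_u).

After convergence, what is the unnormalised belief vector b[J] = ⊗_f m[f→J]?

b[J] = [84, 36]

init: all messages = 𝟙 over 2 values
r1 m[φ0→J] = [12, 4]
r1 m[φ0→M] = [6, 10]
r1 m[φ1→M] = [10, 6]
r1 m[φ1→Q] = [12, 4]
r1 m[J→φ0] = [1, 1]
r1 m[M→φ0] = [1, 1]
r1 m[M→φ1] = [1, 1]
r1 m[Q→φ1] = [1, 1]
r2 m[φ0→J] = [12, 4]
r2 m[φ0→M] = [6, 10]
r2 m[φ1→M] = [10, 6]
r2 m[φ1→Q] = [12, 4]
r2 m[J→φ0] = [1, 1]
r2 m[M→φ0] = [10, 6]
r2 m[M→φ1] = [6, 10]
r2 m[Q→φ1] = [1, 1]
r3 m[φ0→J] = [84, 36]
r3 m[φ0→M] = [6, 10]
r3 m[φ1→M] = [10, 6]
r3 m[φ1→Q] = [88, 32]
r3 m[J→φ0] = [1, 1]
r3 m[M→φ0] = [10, 6]
r3 m[M→φ1] = [6, 10]
r3 m[Q→φ1] = [1, 1]
r4 m[φ0→J] = [84, 36]
r4 m[φ0→M] = [6, 10]
r4 m[φ1→M] = [10, 6]
r4 m[φ1→Q] = [88, 32]
r4 m[J→φ0] = [1, 1]
r4 m[M→φ0] = [10, 6]
r4 m[M→φ1] = [6, 10]
r4 m[Q→φ1] = [1, 1]
fixed point reached at round 4
b[J] = ⊗ incoming = [84, 36]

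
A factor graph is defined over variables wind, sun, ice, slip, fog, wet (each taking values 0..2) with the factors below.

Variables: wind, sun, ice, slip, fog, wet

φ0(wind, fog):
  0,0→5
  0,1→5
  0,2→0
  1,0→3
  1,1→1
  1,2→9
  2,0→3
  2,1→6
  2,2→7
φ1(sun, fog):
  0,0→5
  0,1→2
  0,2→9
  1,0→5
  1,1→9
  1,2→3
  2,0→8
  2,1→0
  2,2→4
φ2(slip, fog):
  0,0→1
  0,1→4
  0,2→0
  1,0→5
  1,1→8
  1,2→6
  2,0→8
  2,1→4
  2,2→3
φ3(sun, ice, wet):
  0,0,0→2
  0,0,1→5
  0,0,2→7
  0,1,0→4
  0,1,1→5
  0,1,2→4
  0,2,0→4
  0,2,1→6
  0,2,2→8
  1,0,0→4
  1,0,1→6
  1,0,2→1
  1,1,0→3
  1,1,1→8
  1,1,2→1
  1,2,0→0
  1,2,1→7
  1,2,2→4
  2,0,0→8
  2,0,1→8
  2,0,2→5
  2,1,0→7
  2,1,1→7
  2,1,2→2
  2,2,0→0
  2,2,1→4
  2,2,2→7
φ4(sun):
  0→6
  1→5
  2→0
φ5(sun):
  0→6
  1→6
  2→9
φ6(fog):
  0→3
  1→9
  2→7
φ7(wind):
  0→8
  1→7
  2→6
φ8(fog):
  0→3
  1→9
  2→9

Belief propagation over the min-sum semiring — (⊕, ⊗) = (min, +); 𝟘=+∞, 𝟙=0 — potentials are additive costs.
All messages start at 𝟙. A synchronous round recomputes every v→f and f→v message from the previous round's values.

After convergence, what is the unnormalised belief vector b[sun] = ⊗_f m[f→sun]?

init: all messages = 𝟙 over 3 values
r1 m[φ0→wind] = [0, 1, 3]
r1 m[φ0→fog] = [3, 1, 0]
r1 m[φ1→sun] = [2, 3, 0]
r1 m[φ1→fog] = [5, 0, 3]
r1 m[φ2→slip] = [0, 5, 3]
r1 m[φ2→fog] = [1, 4, 0]
r1 m[φ3→sun] = [2, 0, 0]
r1 m[φ3→ice] = [1, 1, 0]
r1 m[φ3→wet] = [0, 4, 1]
r1 m[φ4→sun] = [6, 5, 0]
r1 m[φ5→sun] = [6, 6, 9]
r1 m[φ6→fog] = [3, 9, 7]
r1 m[φ7→wind] = [8, 7, 6]
r1 m[φ8→fog] = [3, 9, 9]
r1 m[wind→φ0] = [0, 0, 0]
r1 m[wind→φ7] = [0, 0, 0]
r1 m[sun→φ1] = [0, 0, 0]
r1 m[sun→φ3] = [0, 0, 0]
r1 m[sun→φ4] = [0, 0, 0]
r1 m[sun→φ5] = [0, 0, 0]
r1 m[ice→φ3] = [0, 0, 0]
r1 m[slip→φ2] = [0, 0, 0]
r1 m[fog→φ0] = [0, 0, 0]
r1 m[fog→φ1] = [0, 0, 0]
r1 m[fog→φ2] = [0, 0, 0]
r1 m[fog→φ6] = [0, 0, 0]
r1 m[fog→φ8] = [0, 0, 0]
r1 m[wet→φ3] = [0, 0, 0]
r2 m[φ0→wind] = [0, 1, 3]
r2 m[φ0→fog] = [3, 1, 0]
r2 m[φ1→sun] = [2, 3, 0]
r2 m[φ1→fog] = [5, 0, 3]
r2 m[φ2→slip] = [0, 5, 3]
r2 m[φ2→fog] = [1, 4, 0]
r2 m[φ3→sun] = [2, 0, 0]
r2 m[φ3→ice] = [1, 1, 0]
r2 m[φ3→wet] = [0, 4, 1]
r2 m[φ4→sun] = [6, 5, 0]
r2 m[φ5→sun] = [6, 6, 9]
r2 m[φ6→fog] = [3, 9, 7]
r2 m[φ7→wind] = [8, 7, 6]
r2 m[φ8→fog] = [3, 9, 9]
r2 m[wind→φ0] = [8, 7, 6]
r2 m[wind→φ7] = [0, 1, 3]
r2 m[sun→φ1] = [14, 11, 9]
r2 m[sun→φ3] = [14, 14, 9]
r2 m[sun→φ4] = [10, 9, 9]
r2 m[sun→φ5] = [10, 8, 0]
r2 m[ice→φ3] = [0, 0, 0]
r2 m[slip→φ2] = [0, 0, 0]
r2 m[fog→φ0] = [12, 22, 19]
r2 m[fog→φ1] = [10, 23, 16]
r2 m[fog→φ2] = [14, 19, 19]
r2 m[fog→φ6] = [12, 14, 12]
r2 m[fog→φ8] = [12, 14, 10]
r2 m[wet→φ3] = [0, 0, 0]
r3 m[φ0→wind] = [17, 15, 15]
r3 m[φ0→fog] = [9, 8, 8]
r3 m[φ1→sun] = [15, 15, 18]
r3 m[φ1→fog] = [16, 9, 13]
r3 m[φ2→slip] = [15, 19, 22]
r3 m[φ2→fog] = [1, 4, 0]
r3 m[φ3→sun] = [2, 0, 0]
r3 m[φ3→ice] = [14, 11, 9]
r3 m[φ3→wet] = [9, 13, 11]
r3 m[φ4→sun] = [6, 5, 0]
r3 m[φ5→sun] = [6, 6, 9]
r3 m[φ6→fog] = [3, 9, 7]
r3 m[φ7→wind] = [8, 7, 6]
r3 m[φ8→fog] = [3, 9, 9]
r3 m[wind→φ0] = [8, 7, 6]
r3 m[wind→φ7] = [0, 1, 3]
r3 m[sun→φ1] = [14, 11, 9]
r3 m[sun→φ3] = [14, 14, 9]
r3 m[sun→φ4] = [10, 9, 9]
r3 m[sun→φ5] = [10, 8, 0]
r3 m[ice→φ3] = [0, 0, 0]
r3 m[slip→φ2] = [0, 0, 0]
r3 m[fog→φ0] = [12, 22, 19]
r3 m[fog→φ1] = [10, 23, 16]
r3 m[fog→φ2] = [14, 19, 19]
r3 m[fog→φ6] = [12, 14, 12]
r3 m[fog→φ8] = [12, 14, 10]
r3 m[wet→φ3] = [0, 0, 0]
r4 m[φ0→wind] = [17, 15, 15]
r4 m[φ0→fog] = [9, 8, 8]
r4 m[φ1→sun] = [15, 15, 18]
r4 m[φ1→fog] = [16, 9, 13]
r4 m[φ2→slip] = [15, 19, 22]
r4 m[φ2→fog] = [1, 4, 0]
r4 m[φ3→sun] = [2, 0, 0]
r4 m[φ3→ice] = [14, 11, 9]
r4 m[φ3→wet] = [9, 13, 11]
r4 m[φ4→sun] = [6, 5, 0]
r4 m[φ5→sun] = [6, 6, 9]
r4 m[φ6→fog] = [3, 9, 7]
r4 m[φ7→wind] = [8, 7, 6]
r4 m[φ8→fog] = [3, 9, 9]
r4 m[wind→φ0] = [8, 7, 6]
r4 m[wind→φ7] = [17, 15, 15]
r4 m[sun→φ1] = [14, 11, 9]
r4 m[sun→φ3] = [27, 26, 27]
r4 m[sun→φ4] = [23, 21, 27]
r4 m[sun→φ5] = [23, 20, 18]
r4 m[ice→φ3] = [0, 0, 0]
r4 m[slip→φ2] = [0, 0, 0]
r4 m[fog→φ0] = [23, 31, 29]
r4 m[fog→φ1] = [16, 30, 24]
r4 m[fog→φ2] = [31, 35, 37]
r4 m[fog→φ6] = [29, 30, 30]
r4 m[fog→φ8] = [29, 30, 28]
r4 m[wet→φ3] = [0, 0, 0]
r5 m[φ0→wind] = [28, 26, 26]
r5 m[φ0→fog] = [9, 8, 8]
r5 m[φ1→sun] = [21, 21, 24]
r5 m[φ1→fog] = [16, 9, 13]
r5 m[φ2→slip] = [32, 36, 39]
r5 m[φ2→fog] = [1, 4, 0]
r5 m[φ3→sun] = [2, 0, 0]
r5 m[φ3→ice] = [27, 27, 26]
r5 m[φ3→wet] = [26, 31, 27]
r5 m[φ4→sun] = [6, 5, 0]
r5 m[φ5→sun] = [6, 6, 9]
r5 m[φ6→fog] = [3, 9, 7]
r5 m[φ7→wind] = [8, 7, 6]
r5 m[φ8→fog] = [3, 9, 9]
r5 m[wind→φ0] = [8, 7, 6]
r5 m[wind→φ7] = [17, 15, 15]
r5 m[sun→φ1] = [14, 11, 9]
r5 m[sun→φ3] = [27, 26, 27]
r5 m[sun→φ4] = [23, 21, 27]
r5 m[sun→φ5] = [23, 20, 18]
r5 m[ice→φ3] = [0, 0, 0]
r5 m[slip→φ2] = [0, 0, 0]
r5 m[fog→φ0] = [23, 31, 29]
r5 m[fog→φ1] = [16, 30, 24]
r5 m[fog→φ2] = [31, 35, 37]
r5 m[fog→φ6] = [29, 30, 30]
r5 m[fog→φ8] = [29, 30, 28]
r5 m[wet→φ3] = [0, 0, 0]
r6 m[φ0→wind] = [28, 26, 26]
r6 m[φ0→fog] = [9, 8, 8]
r6 m[φ1→sun] = [21, 21, 24]
r6 m[φ1→fog] = [16, 9, 13]
r6 m[φ2→slip] = [32, 36, 39]
r6 m[φ2→fog] = [1, 4, 0]
r6 m[φ3→sun] = [2, 0, 0]
r6 m[φ3→ice] = [27, 27, 26]
r6 m[φ3→wet] = [26, 31, 27]
r6 m[φ4→sun] = [6, 5, 0]
r6 m[φ5→sun] = [6, 6, 9]
r6 m[φ6→fog] = [3, 9, 7]
r6 m[φ7→wind] = [8, 7, 6]
r6 m[φ8→fog] = [3, 9, 9]
r6 m[wind→φ0] = [8, 7, 6]
r6 m[wind→φ7] = [28, 26, 26]
r6 m[sun→φ1] = [14, 11, 9]
r6 m[sun→φ3] = [33, 32, 33]
r6 m[sun→φ4] = [29, 27, 33]
r6 m[sun→φ5] = [29, 26, 24]
r6 m[ice→φ3] = [0, 0, 0]
r6 m[slip→φ2] = [0, 0, 0]
r6 m[fog→φ0] = [23, 31, 29]
r6 m[fog→φ1] = [16, 30, 24]
r6 m[fog→φ2] = [31, 35, 37]
r6 m[fog→φ6] = [29, 30, 30]
r6 m[fog→φ8] = [29, 30, 28]
r6 m[wet→φ3] = [0, 0, 0]
r7 m[φ0→wind] = [28, 26, 26]
r7 m[φ0→fog] = [9, 8, 8]
r7 m[φ1→sun] = [21, 21, 24]
r7 m[φ1→fog] = [16, 9, 13]
r7 m[φ2→slip] = [32, 36, 39]
r7 m[φ2→fog] = [1, 4, 0]
r7 m[φ3→sun] = [2, 0, 0]
r7 m[φ3→ice] = [33, 33, 32]
r7 m[φ3→wet] = [32, 37, 33]
r7 m[φ4→sun] = [6, 5, 0]
r7 m[φ5→sun] = [6, 6, 9]
r7 m[φ6→fog] = [3, 9, 7]
r7 m[φ7→wind] = [8, 7, 6]
r7 m[φ8→fog] = [3, 9, 9]
r7 m[wind→φ0] = [8, 7, 6]
r7 m[wind→φ7] = [28, 26, 26]
r7 m[sun→φ1] = [14, 11, 9]
r7 m[sun→φ3] = [33, 32, 33]
r7 m[sun→φ4] = [29, 27, 33]
r7 m[sun→φ5] = [29, 26, 24]
r7 m[ice→φ3] = [0, 0, 0]
r7 m[slip→φ2] = [0, 0, 0]
r7 m[fog→φ0] = [23, 31, 29]
r7 m[fog→φ1] = [16, 30, 24]
r7 m[fog→φ2] = [31, 35, 37]
r7 m[fog→φ6] = [29, 30, 30]
r7 m[fog→φ8] = [29, 30, 28]
r7 m[wet→φ3] = [0, 0, 0]
r8 m[φ0→wind] = [28, 26, 26]
r8 m[φ0→fog] = [9, 8, 8]
r8 m[φ1→sun] = [21, 21, 24]
r8 m[φ1→fog] = [16, 9, 13]
r8 m[φ2→slip] = [32, 36, 39]
r8 m[φ2→fog] = [1, 4, 0]
r8 m[φ3→sun] = [2, 0, 0]
r8 m[φ3→ice] = [33, 33, 32]
r8 m[φ3→wet] = [32, 37, 33]
r8 m[φ4→sun] = [6, 5, 0]
r8 m[φ5→sun] = [6, 6, 9]
r8 m[φ6→fog] = [3, 9, 7]
r8 m[φ7→wind] = [8, 7, 6]
r8 m[φ8→fog] = [3, 9, 9]
r8 m[wind→φ0] = [8, 7, 6]
r8 m[wind→φ7] = [28, 26, 26]
r8 m[sun→φ1] = [14, 11, 9]
r8 m[sun→φ3] = [33, 32, 33]
r8 m[sun→φ4] = [29, 27, 33]
r8 m[sun→φ5] = [29, 26, 24]
r8 m[ice→φ3] = [0, 0, 0]
r8 m[slip→φ2] = [0, 0, 0]
r8 m[fog→φ0] = [23, 31, 29]
r8 m[fog→φ1] = [16, 30, 24]
r8 m[fog→φ2] = [31, 35, 37]
r8 m[fog→φ6] = [29, 30, 30]
r8 m[fog→φ8] = [29, 30, 28]
r8 m[wet→φ3] = [0, 0, 0]
fixed point reached at round 8
b[sun] = ⊗ incoming = [35, 32, 33]

b[sun] = [35, 32, 33]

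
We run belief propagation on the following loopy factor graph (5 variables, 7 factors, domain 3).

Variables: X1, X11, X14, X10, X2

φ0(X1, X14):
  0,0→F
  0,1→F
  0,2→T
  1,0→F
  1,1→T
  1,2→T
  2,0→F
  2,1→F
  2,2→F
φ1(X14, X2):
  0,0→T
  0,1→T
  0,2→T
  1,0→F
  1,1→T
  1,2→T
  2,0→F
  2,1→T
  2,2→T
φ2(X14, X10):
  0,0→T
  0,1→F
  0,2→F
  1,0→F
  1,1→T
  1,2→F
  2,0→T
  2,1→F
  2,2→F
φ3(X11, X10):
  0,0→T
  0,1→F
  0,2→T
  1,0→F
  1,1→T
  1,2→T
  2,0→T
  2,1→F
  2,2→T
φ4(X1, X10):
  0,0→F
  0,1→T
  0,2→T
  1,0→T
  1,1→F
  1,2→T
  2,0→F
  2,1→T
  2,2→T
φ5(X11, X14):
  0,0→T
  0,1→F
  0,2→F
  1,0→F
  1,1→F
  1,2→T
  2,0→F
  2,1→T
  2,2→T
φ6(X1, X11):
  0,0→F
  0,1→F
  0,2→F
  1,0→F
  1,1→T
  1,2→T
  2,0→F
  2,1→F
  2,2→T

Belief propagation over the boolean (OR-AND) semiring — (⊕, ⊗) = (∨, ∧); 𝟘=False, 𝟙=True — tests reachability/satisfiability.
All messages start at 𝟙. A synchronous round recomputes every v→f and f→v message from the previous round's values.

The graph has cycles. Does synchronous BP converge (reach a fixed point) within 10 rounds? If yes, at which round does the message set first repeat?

init: all messages = 𝟙 over 3 values
r1 m[φ0→X1] = [T, T, F]
r1 m[φ0→X14] = [F, T, T]
r1 m[φ1→X14] = [T, T, T]
r1 m[φ1→X2] = [T, T, T]
r1 m[φ2→X14] = [T, T, T]
r1 m[φ2→X10] = [T, T, F]
r1 m[φ3→X11] = [T, T, T]
r1 m[φ3→X10] = [T, T, T]
r1 m[φ4→X1] = [T, T, T]
r1 m[φ4→X10] = [T, T, T]
r1 m[φ5→X11] = [T, T, T]
r1 m[φ5→X14] = [T, T, T]
r1 m[φ6→X1] = [F, T, T]
r1 m[φ6→X11] = [F, T, T]
r1 m[X1→φ0] = [T, T, T]
r1 m[X1→φ4] = [T, T, T]
r1 m[X1→φ6] = [T, T, T]
r1 m[X11→φ3] = [T, T, T]
r1 m[X11→φ5] = [T, T, T]
r1 m[X11→φ6] = [T, T, T]
r1 m[X14→φ0] = [T, T, T]
r1 m[X14→φ1] = [T, T, T]
r1 m[X14→φ2] = [T, T, T]
r1 m[X14→φ5] = [T, T, T]
r1 m[X10→φ2] = [T, T, T]
r1 m[X10→φ3] = [T, T, T]
r1 m[X10→φ4] = [T, T, T]
r1 m[X2→φ1] = [T, T, T]
r2 m[φ0→X1] = [T, T, F]
r2 m[φ0→X14] = [F, T, T]
r2 m[φ1→X14] = [T, T, T]
r2 m[φ1→X2] = [T, T, T]
r2 m[φ2→X14] = [T, T, T]
r2 m[φ2→X10] = [T, T, F]
r2 m[φ3→X11] = [T, T, T]
r2 m[φ3→X10] = [T, T, T]
r2 m[φ4→X1] = [T, T, T]
r2 m[φ4→X10] = [T, T, T]
r2 m[φ5→X11] = [T, T, T]
r2 m[φ5→X14] = [T, T, T]
r2 m[φ6→X1] = [F, T, T]
r2 m[φ6→X11] = [F, T, T]
r2 m[X1→φ0] = [F, T, T]
r2 m[X1→φ4] = [F, T, F]
r2 m[X1→φ6] = [T, T, F]
r2 m[X11→φ3] = [F, T, T]
r2 m[X11→φ5] = [F, T, T]
r2 m[X11→φ6] = [T, T, T]
r2 m[X14→φ0] = [T, T, T]
r2 m[X14→φ1] = [F, T, T]
r2 m[X14→φ2] = [F, T, T]
r2 m[X14→φ5] = [F, T, T]
r2 m[X10→φ2] = [T, T, T]
r2 m[X10→φ3] = [T, T, F]
r2 m[X10→φ4] = [T, T, F]
r2 m[X2→φ1] = [T, T, T]
r3 m[φ0→X1] = [T, T, F]
r3 m[φ0→X14] = [F, T, T]
r3 m[φ1→X14] = [T, T, T]
r3 m[φ1→X2] = [F, T, T]
r3 m[φ2→X14] = [T, T, T]
r3 m[φ2→X10] = [T, T, F]
r3 m[φ3→X11] = [T, T, T]
r3 m[φ3→X10] = [T, T, T]
r3 m[φ4→X1] = [T, T, T]
r3 m[φ4→X10] = [T, F, T]
r3 m[φ5→X11] = [F, T, T]
r3 m[φ5→X14] = [F, T, T]
r3 m[φ6→X1] = [F, T, T]
r3 m[φ6→X11] = [F, T, T]
r3 m[X1→φ0] = [F, T, T]
r3 m[X1→φ4] = [F, T, F]
r3 m[X1→φ6] = [T, T, F]
r3 m[X11→φ3] = [F, T, T]
r3 m[X11→φ5] = [F, T, T]
r3 m[X11→φ6] = [T, T, T]
r3 m[X14→φ0] = [T, T, T]
r3 m[X14→φ1] = [F, T, T]
r3 m[X14→φ2] = [F, T, T]
r3 m[X14→φ5] = [F, T, T]
r3 m[X10→φ2] = [T, T, T]
r3 m[X10→φ3] = [T, T, F]
r3 m[X10→φ4] = [T, T, F]
r3 m[X2→φ1] = [T, T, T]
r4 m[φ0→X1] = [T, T, F]
r4 m[φ0→X14] = [F, T, T]
r4 m[φ1→X14] = [T, T, T]
r4 m[φ1→X2] = [F, T, T]
r4 m[φ2→X14] = [T, T, T]
r4 m[φ2→X10] = [T, T, F]
r4 m[φ3→X11] = [T, T, T]
r4 m[φ3→X10] = [T, T, T]
r4 m[φ4→X1] = [T, T, T]
r4 m[φ4→X10] = [T, F, T]
r4 m[φ5→X11] = [F, T, T]
r4 m[φ5→X14] = [F, T, T]
r4 m[φ6→X1] = [F, T, T]
r4 m[φ6→X11] = [F, T, T]
r4 m[X1→φ0] = [F, T, T]
r4 m[X1→φ4] = [F, T, F]
r4 m[X1→φ6] = [T, T, F]
r4 m[X11→φ3] = [F, T, T]
r4 m[X11→φ5] = [F, T, T]
r4 m[X11→φ6] = [F, T, T]
r4 m[X14→φ0] = [F, T, T]
r4 m[X14→φ1] = [F, T, T]
r4 m[X14→φ2] = [F, T, T]
r4 m[X14→φ5] = [F, T, T]
r4 m[X10→φ2] = [T, F, T]
r4 m[X10→φ3] = [T, F, F]
r4 m[X10→φ4] = [T, T, F]
r4 m[X2→φ1] = [T, T, T]
r5 m[φ0→X1] = [T, T, F]
r5 m[φ0→X14] = [F, T, T]
r5 m[φ1→X14] = [T, T, T]
r5 m[φ1→X2] = [F, T, T]
r5 m[φ2→X14] = [T, F, T]
r5 m[φ2→X10] = [T, T, F]
r5 m[φ3→X11] = [T, F, T]
r5 m[φ3→X10] = [T, T, T]
r5 m[φ4→X1] = [T, T, T]
r5 m[φ4→X10] = [T, F, T]
r5 m[φ5→X11] = [F, T, T]
r5 m[φ5→X14] = [F, T, T]
r5 m[φ6→X1] = [F, T, T]
r5 m[φ6→X11] = [F, T, T]
r5 m[X1→φ0] = [F, T, T]
r5 m[X1→φ4] = [F, T, F]
r5 m[X1→φ6] = [T, T, F]
r5 m[X11→φ3] = [F, T, T]
r5 m[X11→φ5] = [F, T, T]
r5 m[X11→φ6] = [F, T, T]
r5 m[X14→φ0] = [F, T, T]
r5 m[X14→φ1] = [F, T, T]
r5 m[X14→φ2] = [F, T, T]
r5 m[X14→φ5] = [F, T, T]
r5 m[X10→φ2] = [T, F, T]
r5 m[X10→φ3] = [T, F, F]
r5 m[X10→φ4] = [T, T, F]
r5 m[X2→φ1] = [T, T, T]
r6 m[φ0→X1] = [T, T, F]
r6 m[φ0→X14] = [F, T, T]
r6 m[φ1→X14] = [T, T, T]
r6 m[φ1→X2] = [F, T, T]
r6 m[φ2→X14] = [T, F, T]
r6 m[φ2→X10] = [T, T, F]
r6 m[φ3→X11] = [T, F, T]
r6 m[φ3→X10] = [T, T, T]
r6 m[φ4→X1] = [T, T, T]
r6 m[φ4→X10] = [T, F, T]
r6 m[φ5→X11] = [F, T, T]
r6 m[φ5→X14] = [F, T, T]
r6 m[φ6→X1] = [F, T, T]
r6 m[φ6→X11] = [F, T, T]
r6 m[X1→φ0] = [F, T, T]
r6 m[X1→φ4] = [F, T, F]
r6 m[X1→φ6] = [T, T, F]
r6 m[X11→φ3] = [F, T, T]
r6 m[X11→φ5] = [F, F, T]
r6 m[X11→φ6] = [F, F, T]
r6 m[X14→φ0] = [F, F, T]
r6 m[X14→φ1] = [F, F, T]
r6 m[X14→φ2] = [F, T, T]
r6 m[X14→φ5] = [F, F, T]
r6 m[X10→φ2] = [T, F, T]
r6 m[X10→φ3] = [T, F, F]
r6 m[X10→φ4] = [T, T, F]
r6 m[X2→φ1] = [T, T, T]
r7 m[φ0→X1] = [T, T, F]
r7 m[φ0→X14] = [F, T, T]
r7 m[φ1→X14] = [T, T, T]
r7 m[φ1→X2] = [F, T, T]
r7 m[φ2→X14] = [T, F, T]
r7 m[φ2→X10] = [T, T, F]
r7 m[φ3→X11] = [T, F, T]
r7 m[φ3→X10] = [T, T, T]
r7 m[φ4→X1] = [T, T, T]
r7 m[φ4→X10] = [T, F, T]
r7 m[φ5→X11] = [F, T, T]
r7 m[φ5→X14] = [F, T, T]
r7 m[φ6→X1] = [F, T, T]
r7 m[φ6→X11] = [F, T, T]
r7 m[X1→φ0] = [F, T, T]
r7 m[X1→φ4] = [F, T, F]
r7 m[X1→φ6] = [T, T, F]
r7 m[X11→φ3] = [F, T, T]
r7 m[X11→φ5] = [F, F, T]
r7 m[X11→φ6] = [F, F, T]
r7 m[X14→φ0] = [F, F, T]
r7 m[X14→φ1] = [F, F, T]
r7 m[X14→φ2] = [F, T, T]
r7 m[X14→φ5] = [F, F, T]
r7 m[X10→φ2] = [T, F, T]
r7 m[X10→φ3] = [T, F, F]
r7 m[X10→φ4] = [T, T, F]
r7 m[X2→φ1] = [T, T, T]
fixed point reached at round 7
messages reach a fixed point at round 7

CONVERGED at round 7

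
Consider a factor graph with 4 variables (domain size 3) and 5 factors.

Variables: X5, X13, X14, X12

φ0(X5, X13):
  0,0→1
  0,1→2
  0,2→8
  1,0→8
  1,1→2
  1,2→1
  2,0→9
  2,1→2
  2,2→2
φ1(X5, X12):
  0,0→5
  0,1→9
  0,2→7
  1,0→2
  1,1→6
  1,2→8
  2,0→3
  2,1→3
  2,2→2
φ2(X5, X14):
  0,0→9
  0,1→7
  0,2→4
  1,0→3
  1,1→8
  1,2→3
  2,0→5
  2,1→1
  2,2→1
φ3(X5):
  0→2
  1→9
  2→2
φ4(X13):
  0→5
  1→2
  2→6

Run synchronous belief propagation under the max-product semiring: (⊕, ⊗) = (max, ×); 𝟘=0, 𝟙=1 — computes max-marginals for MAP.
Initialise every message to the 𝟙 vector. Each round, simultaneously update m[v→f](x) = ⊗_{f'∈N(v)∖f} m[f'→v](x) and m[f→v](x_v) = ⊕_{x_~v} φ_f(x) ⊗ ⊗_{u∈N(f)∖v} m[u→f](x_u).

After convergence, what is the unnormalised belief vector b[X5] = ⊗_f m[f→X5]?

init: all messages = 𝟙 over 3 values
r1 m[φ0→X5] = [8, 8, 9]
r1 m[φ0→X13] = [9, 2, 8]
r1 m[φ1→X5] = [9, 8, 3]
r1 m[φ1→X12] = [5, 9, 8]
r1 m[φ2→X5] = [9, 8, 5]
r1 m[φ2→X14] = [9, 8, 4]
r1 m[φ3→X5] = [2, 9, 2]
r1 m[φ4→X13] = [5, 2, 6]
r1 m[X5→φ0] = [1, 1, 1]
r1 m[X5→φ1] = [1, 1, 1]
r1 m[X5→φ2] = [1, 1, 1]
r1 m[X5→φ3] = [1, 1, 1]
r1 m[X13→φ0] = [1, 1, 1]
r1 m[X13→φ4] = [1, 1, 1]
r1 m[X14→φ2] = [1, 1, 1]
r1 m[X12→φ1] = [1, 1, 1]
r2 m[φ0→X5] = [8, 8, 9]
r2 m[φ0→X13] = [9, 2, 8]
r2 m[φ1→X5] = [9, 8, 3]
r2 m[φ1→X12] = [5, 9, 8]
r2 m[φ2→X5] = [9, 8, 5]
r2 m[φ2→X14] = [9, 8, 4]
r2 m[φ3→X5] = [2, 9, 2]
r2 m[φ4→X13] = [5, 2, 6]
r2 m[X5→φ0] = [162, 576, 30]
r2 m[X5→φ1] = [144, 576, 90]
r2 m[X5→φ2] = [144, 576, 54]
r2 m[X5→φ3] = [648, 512, 135]
r2 m[X13→φ0] = [5, 2, 6]
r2 m[X13→φ4] = [9, 2, 8]
r2 m[X14→φ2] = [1, 1, 1]
r2 m[X12→φ1] = [1, 1, 1]
r3 m[φ0→X5] = [48, 40, 45]
r3 m[φ0→X13] = [4608, 1152, 1296]
r3 m[φ1→X5] = [9, 8, 3]
r3 m[φ1→X12] = [1152, 3456, 4608]
r3 m[φ2→X5] = [9, 8, 5]
r3 m[φ2→X14] = [1728, 4608, 1728]
r3 m[φ3→X5] = [2, 9, 2]
r3 m[φ4→X13] = [5, 2, 6]
r3 m[X5→φ0] = [162, 576, 30]
r3 m[X5→φ1] = [144, 576, 90]
r3 m[X5→φ2] = [144, 576, 54]
r3 m[X5→φ3] = [648, 512, 135]
r3 m[X13→φ0] = [5, 2, 6]
r3 m[X13→φ4] = [9, 2, 8]
r3 m[X14→φ2] = [1, 1, 1]
r3 m[X12→φ1] = [1, 1, 1]
r4 m[φ0→X5] = [48, 40, 45]
r4 m[φ0→X13] = [4608, 1152, 1296]
r4 m[φ1→X5] = [9, 8, 3]
r4 m[φ1→X12] = [1152, 3456, 4608]
r4 m[φ2→X5] = [9, 8, 5]
r4 m[φ2→X14] = [1728, 4608, 1728]
r4 m[φ3→X5] = [2, 9, 2]
r4 m[φ4→X13] = [5, 2, 6]
r4 m[X5→φ0] = [162, 576, 30]
r4 m[X5→φ1] = [864, 2880, 450]
r4 m[X5→φ2] = [864, 2880, 270]
r4 m[X5→φ3] = [3888, 2560, 675]
r4 m[X13→φ0] = [5, 2, 6]
r4 m[X13→φ4] = [4608, 1152, 1296]
r4 m[X14→φ2] = [1, 1, 1]
r4 m[X12→φ1] = [1, 1, 1]
r5 m[φ0→X5] = [48, 40, 45]
r5 m[φ0→X13] = [4608, 1152, 1296]
r5 m[φ1→X5] = [9, 8, 3]
r5 m[φ1→X12] = [5760, 17280, 23040]
r5 m[φ2→X5] = [9, 8, 5]
r5 m[φ2→X14] = [8640, 23040, 8640]
r5 m[φ3→X5] = [2, 9, 2]
r5 m[φ4→X13] = [5, 2, 6]
r5 m[X5→φ0] = [162, 576, 30]
r5 m[X5→φ1] = [864, 2880, 450]
r5 m[X5→φ2] = [864, 2880, 270]
r5 m[X5→φ3] = [3888, 2560, 675]
r5 m[X13→φ0] = [5, 2, 6]
r5 m[X13→φ4] = [4608, 1152, 1296]
r5 m[X14→φ2] = [1, 1, 1]
r5 m[X12→φ1] = [1, 1, 1]
r6 m[φ0→X5] = [48, 40, 45]
r6 m[φ0→X13] = [4608, 1152, 1296]
r6 m[φ1→X5] = [9, 8, 3]
r6 m[φ1→X12] = [5760, 17280, 23040]
r6 m[φ2→X5] = [9, 8, 5]
r6 m[φ2→X14] = [8640, 23040, 8640]
r6 m[φ3→X5] = [2, 9, 2]
r6 m[φ4→X13] = [5, 2, 6]
r6 m[X5→φ0] = [162, 576, 30]
r6 m[X5→φ1] = [864, 2880, 450]
r6 m[X5→φ2] = [864, 2880, 270]
r6 m[X5→φ3] = [3888, 2560, 675]
r6 m[X13→φ0] = [5, 2, 6]
r6 m[X13→φ4] = [4608, 1152, 1296]
r6 m[X14→φ2] = [1, 1, 1]
r6 m[X12→φ1] = [1, 1, 1]
fixed point reached at round 6
b[X5] = ⊗ incoming = [7776, 23040, 1350]

b[X5] = [7776, 23040, 1350]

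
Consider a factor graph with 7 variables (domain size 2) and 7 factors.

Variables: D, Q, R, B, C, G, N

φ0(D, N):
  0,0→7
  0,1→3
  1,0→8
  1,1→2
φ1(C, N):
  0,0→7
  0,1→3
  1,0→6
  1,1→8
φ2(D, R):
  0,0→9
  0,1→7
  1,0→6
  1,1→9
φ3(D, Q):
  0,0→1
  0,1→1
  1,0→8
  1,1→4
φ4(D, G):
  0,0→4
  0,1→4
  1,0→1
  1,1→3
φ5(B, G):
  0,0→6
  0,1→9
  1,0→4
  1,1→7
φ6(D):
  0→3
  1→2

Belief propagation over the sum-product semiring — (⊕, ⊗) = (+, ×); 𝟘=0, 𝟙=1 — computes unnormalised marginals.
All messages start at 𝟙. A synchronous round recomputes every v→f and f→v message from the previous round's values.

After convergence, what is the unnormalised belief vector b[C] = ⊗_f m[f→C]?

b[C] = [1873632, 1995264]

init: all messages = 𝟙 over 2 values
r1 m[φ0→D] = [10, 10]
r1 m[φ0→N] = [15, 5]
r1 m[φ1→C] = [10, 14]
r1 m[φ1→N] = [13, 11]
r1 m[φ2→D] = [16, 15]
r1 m[φ2→R] = [15, 16]
r1 m[φ3→D] = [2, 12]
r1 m[φ3→Q] = [9, 5]
r1 m[φ4→D] = [8, 4]
r1 m[φ4→G] = [5, 7]
r1 m[φ5→B] = [15, 11]
r1 m[φ5→G] = [10, 16]
r1 m[φ6→D] = [3, 2]
r1 m[D→φ0] = [1, 1]
r1 m[D→φ2] = [1, 1]
r1 m[D→φ3] = [1, 1]
r1 m[D→φ4] = [1, 1]
r1 m[D→φ6] = [1, 1]
r1 m[Q→φ3] = [1, 1]
r1 m[R→φ2] = [1, 1]
r1 m[B→φ5] = [1, 1]
r1 m[C→φ1] = [1, 1]
r1 m[G→φ4] = [1, 1]
r1 m[G→φ5] = [1, 1]
r1 m[N→φ0] = [1, 1]
r1 m[N→φ1] = [1, 1]
r2 m[φ0→D] = [10, 10]
r2 m[φ0→N] = [15, 5]
r2 m[φ1→C] = [10, 14]
r2 m[φ1→N] = [13, 11]
r2 m[φ2→D] = [16, 15]
r2 m[φ2→R] = [15, 16]
r2 m[φ3→D] = [2, 12]
r2 m[φ3→Q] = [9, 5]
r2 m[φ4→D] = [8, 4]
r2 m[φ4→G] = [5, 7]
r2 m[φ5→B] = [15, 11]
r2 m[φ5→G] = [10, 16]
r2 m[φ6→D] = [3, 2]
r2 m[D→φ0] = [768, 1440]
r2 m[D→φ2] = [480, 960]
r2 m[D→φ3] = [3840, 1200]
r2 m[D→φ4] = [960, 3600]
r2 m[D→φ6] = [2560, 7200]
r2 m[Q→φ3] = [1, 1]
r2 m[R→φ2] = [1, 1]
r2 m[B→φ5] = [1, 1]
r2 m[C→φ1] = [1, 1]
r2 m[G→φ4] = [10, 16]
r2 m[G→φ5] = [5, 7]
r2 m[N→φ0] = [13, 11]
r2 m[N→φ1] = [15, 5]
r3 m[φ0→D] = [124, 126]
r3 m[φ0→N] = [16896, 5184]
r3 m[φ1→C] = [120, 130]
r3 m[φ1→N] = [13, 11]
r3 m[φ2→D] = [16, 15]
r3 m[φ2→R] = [10080, 12000]
r3 m[φ3→D] = [2, 12]
r3 m[φ3→Q] = [13440, 8640]
r3 m[φ4→D] = [104, 58]
r3 m[φ4→G] = [7440, 14640]
r3 m[φ5→B] = [93, 69]
r3 m[φ5→G] = [10, 16]
r3 m[φ6→D] = [3, 2]
r3 m[D→φ0] = [768, 1440]
r3 m[D→φ2] = [480, 960]
r3 m[D→φ3] = [3840, 1200]
r3 m[D→φ4] = [960, 3600]
r3 m[D→φ6] = [2560, 7200]
r3 m[Q→φ3] = [1, 1]
r3 m[R→φ2] = [1, 1]
r3 m[B→φ5] = [1, 1]
r3 m[C→φ1] = [1, 1]
r3 m[G→φ4] = [10, 16]
r3 m[G→φ5] = [5, 7]
r3 m[N→φ0] = [13, 11]
r3 m[N→φ1] = [15, 5]
r4 m[φ0→D] = [124, 126]
r4 m[φ0→N] = [16896, 5184]
r4 m[φ1→C] = [120, 130]
r4 m[φ1→N] = [13, 11]
r4 m[φ2→D] = [16, 15]
r4 m[φ2→R] = [10080, 12000]
r4 m[φ3→D] = [2, 12]
r4 m[φ3→Q] = [13440, 8640]
r4 m[φ4→D] = [104, 58]
r4 m[φ4→G] = [7440, 14640]
r4 m[φ5→B] = [93, 69]
r4 m[φ5→G] = [10, 16]
r4 m[φ6→D] = [3, 2]
r4 m[D→φ0] = [9984, 20880]
r4 m[D→φ2] = [77376, 175392]
r4 m[D→φ3] = [619008, 219240]
r4 m[D→φ4] = [11904, 45360]
r4 m[D→φ6] = [412672, 1315440]
r4 m[Q→φ3] = [1, 1]
r4 m[R→φ2] = [1, 1]
r4 m[B→φ5] = [1, 1]
r4 m[C→φ1] = [1, 1]
r4 m[G→φ4] = [10, 16]
r4 m[G→φ5] = [7440, 14640]
r4 m[N→φ0] = [13, 11]
r4 m[N→φ1] = [16896, 5184]
r5 m[φ0→D] = [124, 126]
r5 m[φ0→N] = [236928, 71712]
r5 m[φ1→C] = [133824, 142848]
r5 m[φ1→N] = [13, 11]
r5 m[φ2→D] = [16, 15]
r5 m[φ2→R] = [1748736, 2120160]
r5 m[φ3→D] = [2, 12]
r5 m[φ3→Q] = [2372928, 1495968]
r5 m[φ4→D] = [104, 58]
r5 m[φ4→G] = [92976, 183696]
r5 m[φ5→B] = [176400, 132240]
r5 m[φ5→G] = [10, 16]
r5 m[φ6→D] = [3, 2]
r5 m[D→φ0] = [9984, 20880]
r5 m[D→φ2] = [77376, 175392]
r5 m[D→φ3] = [619008, 219240]
r5 m[D→φ4] = [11904, 45360]
r5 m[D→φ6] = [412672, 1315440]
r5 m[Q→φ3] = [1, 1]
r5 m[R→φ2] = [1, 1]
r5 m[B→φ5] = [1, 1]
r5 m[C→φ1] = [1, 1]
r5 m[G→φ4] = [10, 16]
r5 m[G→φ5] = [7440, 14640]
r5 m[N→φ0] = [13, 11]
r5 m[N→φ1] = [16896, 5184]
r6 m[φ0→D] = [124, 126]
r6 m[φ0→N] = [236928, 71712]
r6 m[φ1→C] = [133824, 142848]
r6 m[φ1→N] = [13, 11]
r6 m[φ2→D] = [16, 15]
r6 m[φ2→R] = [1748736, 2120160]
r6 m[φ3→D] = [2, 12]
r6 m[φ3→Q] = [2372928, 1495968]
r6 m[φ4→D] = [104, 58]
r6 m[φ4→G] = [92976, 183696]
r6 m[φ5→B] = [176400, 132240]
r6 m[φ5→G] = [10, 16]
r6 m[φ6→D] = [3, 2]
r6 m[D→φ0] = [9984, 20880]
r6 m[D→φ2] = [77376, 175392]
r6 m[D→φ3] = [619008, 219240]
r6 m[D→φ4] = [11904, 45360]
r6 m[D→φ6] = [412672, 1315440]
r6 m[Q→φ3] = [1, 1]
r6 m[R→φ2] = [1, 1]
r6 m[B→φ5] = [1, 1]
r6 m[C→φ1] = [1, 1]
r6 m[G→φ4] = [10, 16]
r6 m[G→φ5] = [92976, 183696]
r6 m[N→φ0] = [13, 11]
r6 m[N→φ1] = [236928, 71712]
r7 m[φ0→D] = [124, 126]
r7 m[φ0→N] = [236928, 71712]
r7 m[φ1→C] = [1873632, 1995264]
r7 m[φ1→N] = [13, 11]
r7 m[φ2→D] = [16, 15]
r7 m[φ2→R] = [1748736, 2120160]
r7 m[φ3→D] = [2, 12]
r7 m[φ3→Q] = [2372928, 1495968]
r7 m[φ4→D] = [104, 58]
r7 m[φ4→G] = [92976, 183696]
r7 m[φ5→B] = [2211120, 1657776]
r7 m[φ5→G] = [10, 16]
r7 m[φ6→D] = [3, 2]
r7 m[D→φ0] = [9984, 20880]
r7 m[D→φ2] = [77376, 175392]
r7 m[D→φ3] = [619008, 219240]
r7 m[D→φ4] = [11904, 45360]
r7 m[D→φ6] = [412672, 1315440]
r7 m[Q→φ3] = [1, 1]
r7 m[R→φ2] = [1, 1]
r7 m[B→φ5] = [1, 1]
r7 m[C→φ1] = [1, 1]
r7 m[G→φ4] = [10, 16]
r7 m[G→φ5] = [92976, 183696]
r7 m[N→φ0] = [13, 11]
r7 m[N→φ1] = [236928, 71712]
r8 m[φ0→D] = [124, 126]
r8 m[φ0→N] = [236928, 71712]
r8 m[φ1→C] = [1873632, 1995264]
r8 m[φ1→N] = [13, 11]
r8 m[φ2→D] = [16, 15]
r8 m[φ2→R] = [1748736, 2120160]
r8 m[φ3→D] = [2, 12]
r8 m[φ3→Q] = [2372928, 1495968]
r8 m[φ4→D] = [104, 58]
r8 m[φ4→G] = [92976, 183696]
r8 m[φ5→B] = [2211120, 1657776]
r8 m[φ5→G] = [10, 16]
r8 m[φ6→D] = [3, 2]
r8 m[D→φ0] = [9984, 20880]
r8 m[D→φ2] = [77376, 175392]
r8 m[D→φ3] = [619008, 219240]
r8 m[D→φ4] = [11904, 45360]
r8 m[D→φ6] = [412672, 1315440]
r8 m[Q→φ3] = [1, 1]
r8 m[R→φ2] = [1, 1]
r8 m[B→φ5] = [1, 1]
r8 m[C→φ1] = [1, 1]
r8 m[G→φ4] = [10, 16]
r8 m[G→φ5] = [92976, 183696]
r8 m[N→φ0] = [13, 11]
r8 m[N→φ1] = [236928, 71712]
fixed point reached at round 8
b[C] = ⊗ incoming = [1873632, 1995264]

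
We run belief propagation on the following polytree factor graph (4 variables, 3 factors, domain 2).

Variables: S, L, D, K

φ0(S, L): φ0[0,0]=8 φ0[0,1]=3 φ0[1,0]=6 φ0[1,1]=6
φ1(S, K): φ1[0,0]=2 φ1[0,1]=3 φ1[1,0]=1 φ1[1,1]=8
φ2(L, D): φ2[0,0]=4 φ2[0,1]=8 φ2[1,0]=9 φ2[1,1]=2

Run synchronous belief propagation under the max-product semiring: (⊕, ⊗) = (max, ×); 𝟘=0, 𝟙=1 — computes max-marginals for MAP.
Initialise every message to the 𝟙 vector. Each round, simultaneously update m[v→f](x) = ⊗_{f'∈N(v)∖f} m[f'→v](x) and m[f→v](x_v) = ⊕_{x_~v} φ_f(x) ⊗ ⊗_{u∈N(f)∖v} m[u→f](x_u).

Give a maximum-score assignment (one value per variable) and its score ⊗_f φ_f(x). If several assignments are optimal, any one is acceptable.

init: all messages = 𝟙 over 2 values
r1 m[φ0→S] = [8, 6]
r1 m[φ0→L] = [8, 6]
r1 m[φ1→S] = [3, 8]
r1 m[φ1→K] = [2, 8]
r1 m[φ2→L] = [8, 9]
r1 m[φ2→D] = [9, 8]
r1 m[S→φ0] = [1, 1]
r1 m[S→φ1] = [1, 1]
r1 m[L→φ0] = [1, 1]
r1 m[L→φ2] = [1, 1]
r1 m[D→φ2] = [1, 1]
r1 m[K→φ1] = [1, 1]
r2 m[φ0→S] = [8, 6]
r2 m[φ0→L] = [8, 6]
r2 m[φ1→S] = [3, 8]
r2 m[φ1→K] = [2, 8]
r2 m[φ2→L] = [8, 9]
r2 m[φ2→D] = [9, 8]
r2 m[S→φ0] = [3, 8]
r2 m[S→φ1] = [8, 6]
r2 m[L→φ0] = [8, 9]
r2 m[L→φ2] = [8, 6]
r2 m[D→φ2] = [1, 1]
r2 m[K→φ1] = [1, 1]
r3 m[φ0→S] = [64, 54]
r3 m[φ0→L] = [48, 48]
r3 m[φ1→S] = [3, 8]
r3 m[φ1→K] = [16, 48]
r3 m[φ2→L] = [8, 9]
r3 m[φ2→D] = [54, 64]
r3 m[S→φ0] = [3, 8]
r3 m[S→φ1] = [8, 6]
r3 m[L→φ0] = [8, 9]
r3 m[L→φ2] = [8, 6]
r3 m[D→φ2] = [1, 1]
r3 m[K→φ1] = [1, 1]
r4 m[φ0→S] = [64, 54]
r4 m[φ0→L] = [48, 48]
r4 m[φ1→S] = [3, 8]
r4 m[φ1→K] = [16, 48]
r4 m[φ2→L] = [8, 9]
r4 m[φ2→D] = [54, 64]
r4 m[S→φ0] = [3, 8]
r4 m[S→φ1] = [64, 54]
r4 m[L→φ0] = [8, 9]
r4 m[L→φ2] = [48, 48]
r4 m[D→φ2] = [1, 1]
r4 m[K→φ1] = [1, 1]
r5 m[φ0→S] = [64, 54]
r5 m[φ0→L] = [48, 48]
r5 m[φ1→S] = [3, 8]
r5 m[φ1→K] = [128, 432]
r5 m[φ2→L] = [8, 9]
r5 m[φ2→D] = [432, 384]
r5 m[S→φ0] = [3, 8]
r5 m[S→φ1] = [64, 54]
r5 m[L→φ0] = [8, 9]
r5 m[L→φ2] = [48, 48]
r5 m[D→φ2] = [1, 1]
r5 m[K→φ1] = [1, 1]
r6 m[φ0→S] = [64, 54]
r6 m[φ0→L] = [48, 48]
r6 m[φ1→S] = [3, 8]
r6 m[φ1→K] = [128, 432]
r6 m[φ2→L] = [8, 9]
r6 m[φ2→D] = [432, 384]
r6 m[S→φ0] = [3, 8]
r6 m[S→φ1] = [64, 54]
r6 m[L→φ0] = [8, 9]
r6 m[L→φ2] = [48, 48]
r6 m[D→φ2] = [1, 1]
r6 m[K→φ1] = [1, 1]
fixed point reached at round 6
traceback from S: (S=1, L=1, D=0, K=1), score=432

assignment: (S=1, L=1, D=0, K=1); score = 432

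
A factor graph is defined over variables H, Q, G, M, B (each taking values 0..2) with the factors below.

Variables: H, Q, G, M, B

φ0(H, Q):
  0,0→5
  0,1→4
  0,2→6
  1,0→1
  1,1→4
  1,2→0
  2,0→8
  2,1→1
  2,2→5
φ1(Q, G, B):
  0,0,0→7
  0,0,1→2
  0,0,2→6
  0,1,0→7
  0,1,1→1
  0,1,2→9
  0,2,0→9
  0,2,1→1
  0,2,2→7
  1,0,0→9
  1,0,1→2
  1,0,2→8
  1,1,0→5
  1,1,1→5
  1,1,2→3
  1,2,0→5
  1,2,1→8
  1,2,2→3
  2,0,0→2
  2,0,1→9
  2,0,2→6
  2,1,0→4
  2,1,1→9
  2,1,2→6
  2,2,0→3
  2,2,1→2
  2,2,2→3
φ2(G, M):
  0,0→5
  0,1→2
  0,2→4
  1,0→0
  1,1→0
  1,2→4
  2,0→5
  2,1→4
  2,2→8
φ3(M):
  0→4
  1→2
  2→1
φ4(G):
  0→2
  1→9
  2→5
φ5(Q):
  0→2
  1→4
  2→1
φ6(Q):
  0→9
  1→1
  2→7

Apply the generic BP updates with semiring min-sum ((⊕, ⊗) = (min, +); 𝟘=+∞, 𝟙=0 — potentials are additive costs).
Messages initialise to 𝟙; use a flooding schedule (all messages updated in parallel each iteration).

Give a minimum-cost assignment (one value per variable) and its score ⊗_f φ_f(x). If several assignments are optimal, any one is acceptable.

init: all messages = 𝟙 over 3 values
r1 m[φ0→H] = [4, 0, 1]
r1 m[φ0→Q] = [1, 1, 0]
r1 m[φ1→Q] = [1, 2, 2]
r1 m[φ1→G] = [2, 1, 1]
r1 m[φ1→B] = [2, 1, 3]
r1 m[φ2→G] = [2, 0, 4]
r1 m[φ2→M] = [0, 0, 4]
r1 m[φ3→M] = [4, 2, 1]
r1 m[φ4→G] = [2, 9, 5]
r1 m[φ5→Q] = [2, 4, 1]
r1 m[φ6→Q] = [9, 1, 7]
r1 m[H→φ0] = [0, 0, 0]
r1 m[Q→φ0] = [0, 0, 0]
r1 m[Q→φ1] = [0, 0, 0]
r1 m[Q→φ5] = [0, 0, 0]
r1 m[Q→φ6] = [0, 0, 0]
r1 m[G→φ1] = [0, 0, 0]
r1 m[G→φ2] = [0, 0, 0]
r1 m[G→φ4] = [0, 0, 0]
r1 m[M→φ2] = [0, 0, 0]
r1 m[M→φ3] = [0, 0, 0]
r1 m[B→φ1] = [0, 0, 0]
r2 m[φ0→H] = [4, 0, 1]
r2 m[φ0→Q] = [1, 1, 0]
r2 m[φ1→Q] = [1, 2, 2]
r2 m[φ1→G] = [2, 1, 1]
r2 m[φ1→B] = [2, 1, 3]
r2 m[φ2→G] = [2, 0, 4]
r2 m[φ2→M] = [0, 0, 4]
r2 m[φ3→M] = [4, 2, 1]
r2 m[φ4→G] = [2, 9, 5]
r2 m[φ5→Q] = [2, 4, 1]
r2 m[φ6→Q] = [9, 1, 7]
r2 m[H→φ0] = [0, 0, 0]
r2 m[Q→φ0] = [12, 7, 10]
r2 m[Q→φ1] = [12, 6, 8]
r2 m[Q→φ5] = [11, 4, 9]
r2 m[Q→φ6] = [4, 7, 3]
r2 m[G→φ1] = [4, 9, 9]
r2 m[G→φ2] = [4, 10, 6]
r2 m[G→φ4] = [4, 1, 5]
r2 m[M→φ2] = [4, 2, 1]
r2 m[M→φ3] = [0, 0, 4]
r2 m[B→φ1] = [0, 0, 0]
r3 m[φ0→H] = [11, 10, 8]
r3 m[φ0→Q] = [1, 1, 0]
r3 m[φ1→Q] = [6, 6, 6]
r3 m[φ1→G] = [8, 9, 9]
r3 m[φ1→B] = [14, 12, 18]
r3 m[φ2→G] = [4, 2, 6]
r3 m[φ2→M] = [9, 6, 8]
r3 m[φ3→M] = [4, 2, 1]
r3 m[φ4→G] = [2, 9, 5]
r3 m[φ5→Q] = [2, 4, 1]
r3 m[φ6→Q] = [9, 1, 7]
r3 m[H→φ0] = [0, 0, 0]
r3 m[Q→φ0] = [12, 7, 10]
r3 m[Q→φ1] = [12, 6, 8]
r3 m[Q→φ5] = [11, 4, 9]
r3 m[Q→φ6] = [4, 7, 3]
r3 m[G→φ1] = [4, 9, 9]
r3 m[G→φ2] = [4, 10, 6]
r3 m[G→φ4] = [4, 1, 5]
r3 m[M→φ2] = [4, 2, 1]
r3 m[M→φ3] = [0, 0, 4]
r3 m[B→φ1] = [0, 0, 0]
r4 m[φ0→H] = [11, 10, 8]
r4 m[φ0→Q] = [1, 1, 0]
r4 m[φ1→Q] = [6, 6, 6]
r4 m[φ1→G] = [8, 9, 9]
r4 m[φ1→B] = [14, 12, 18]
r4 m[φ2→G] = [4, 2, 6]
r4 m[φ2→M] = [9, 6, 8]
r4 m[φ3→M] = [4, 2, 1]
r4 m[φ4→G] = [2, 9, 5]
r4 m[φ5→Q] = [2, 4, 1]
r4 m[φ6→Q] = [9, 1, 7]
r4 m[H→φ0] = [0, 0, 0]
r4 m[Q→φ0] = [17, 11, 14]
r4 m[Q→φ1] = [12, 6, 8]
r4 m[Q→φ5] = [16, 8, 13]
r4 m[Q→φ6] = [9, 11, 7]
r4 m[G→φ1] = [6, 11, 11]
r4 m[G→φ2] = [10, 18, 14]
r4 m[G→φ4] = [12, 11, 15]
r4 m[M→φ2] = [4, 2, 1]
r4 m[M→φ3] = [9, 6, 8]
r4 m[B→φ1] = [0, 0, 0]
r5 m[φ0→H] = [15, 14, 12]
r5 m[φ0→Q] = [1, 1, 0]
r5 m[φ1→Q] = [8, 8, 8]
r5 m[φ1→G] = [8, 9, 9]
r5 m[φ1→B] = [16, 14, 20]
r5 m[φ2→G] = [4, 2, 6]
r5 m[φ2→M] = [15, 12, 14]
r5 m[φ3→M] = [4, 2, 1]
r5 m[φ4→G] = [2, 9, 5]
r5 m[φ5→Q] = [2, 4, 1]
r5 m[φ6→Q] = [9, 1, 7]
r5 m[H→φ0] = [0, 0, 0]
r5 m[Q→φ0] = [17, 11, 14]
r5 m[Q→φ1] = [12, 6, 8]
r5 m[Q→φ5] = [16, 8, 13]
r5 m[Q→φ6] = [9, 11, 7]
r5 m[G→φ1] = [6, 11, 11]
r5 m[G→φ2] = [10, 18, 14]
r5 m[G→φ4] = [12, 11, 15]
r5 m[M→φ2] = [4, 2, 1]
r5 m[M→φ3] = [9, 6, 8]
r5 m[B→φ1] = [0, 0, 0]
r6 m[φ0→H] = [15, 14, 12]
r6 m[φ0→Q] = [1, 1, 0]
r6 m[φ1→Q] = [8, 8, 8]
r6 m[φ1→G] = [8, 9, 9]
r6 m[φ1→B] = [16, 14, 20]
r6 m[φ2→G] = [4, 2, 6]
r6 m[φ2→M] = [15, 12, 14]
r6 m[φ3→M] = [4, 2, 1]
r6 m[φ4→G] = [2, 9, 5]
r6 m[φ5→Q] = [2, 4, 1]
r6 m[φ6→Q] = [9, 1, 7]
r6 m[H→φ0] = [0, 0, 0]
r6 m[Q→φ0] = [19, 13, 16]
r6 m[Q→φ1] = [12, 6, 8]
r6 m[Q→φ5] = [18, 10, 15]
r6 m[Q→φ6] = [11, 13, 9]
r6 m[G→φ1] = [6, 11, 11]
r6 m[G→φ2] = [10, 18, 14]
r6 m[G→φ4] = [12, 11, 15]
r6 m[M→φ2] = [4, 2, 1]
r6 m[M→φ3] = [15, 12, 14]
r6 m[B→φ1] = [0, 0, 0]
r7 m[φ0→H] = [17, 16, 14]
r7 m[φ0→Q] = [1, 1, 0]
r7 m[φ1→Q] = [8, 8, 8]
r7 m[φ1→G] = [8, 9, 9]
r7 m[φ1→B] = [16, 14, 20]
r7 m[φ2→G] = [4, 2, 6]
r7 m[φ2→M] = [15, 12, 14]
r7 m[φ3→M] = [4, 2, 1]
r7 m[φ4→G] = [2, 9, 5]
r7 m[φ5→Q] = [2, 4, 1]
r7 m[φ6→Q] = [9, 1, 7]
r7 m[H→φ0] = [0, 0, 0]
r7 m[Q→φ0] = [19, 13, 16]
r7 m[Q→φ1] = [12, 6, 8]
r7 m[Q→φ5] = [18, 10, 15]
r7 m[Q→φ6] = [11, 13, 9]
r7 m[G→φ1] = [6, 11, 11]
r7 m[G→φ2] = [10, 18, 14]
r7 m[G→φ4] = [12, 11, 15]
r7 m[M→φ2] = [4, 2, 1]
r7 m[M→φ3] = [15, 12, 14]
r7 m[B→φ1] = [0, 0, 0]
r8 m[φ0→H] = [17, 16, 14]
r8 m[φ0→Q] = [1, 1, 0]
r8 m[φ1→Q] = [8, 8, 8]
r8 m[φ1→G] = [8, 9, 9]
r8 m[φ1→B] = [16, 14, 20]
r8 m[φ2→G] = [4, 2, 6]
r8 m[φ2→M] = [15, 12, 14]
r8 m[φ3→M] = [4, 2, 1]
r8 m[φ4→G] = [2, 9, 5]
r8 m[φ5→Q] = [2, 4, 1]
r8 m[φ6→Q] = [9, 1, 7]
r8 m[H→φ0] = [0, 0, 0]
r8 m[Q→φ0] = [19, 13, 16]
r8 m[Q→φ1] = [12, 6, 8]
r8 m[Q→φ5] = [18, 10, 15]
r8 m[Q→φ6] = [11, 13, 9]
r8 m[G→φ1] = [6, 11, 11]
r8 m[G→φ2] = [10, 18, 14]
r8 m[G→φ4] = [12, 11, 15]
r8 m[M→φ2] = [4, 2, 1]
r8 m[M→φ3] = [15, 12, 14]
r8 m[B→φ1] = [0, 0, 0]
fixed point reached at round 8
traceback from H: (H=2, Q=1, G=0, M=1, B=1), score=14

assignment: (H=2, Q=1, G=0, M=1, B=1); score = 14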